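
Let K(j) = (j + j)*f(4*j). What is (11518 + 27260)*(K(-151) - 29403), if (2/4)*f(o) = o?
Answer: 13006645314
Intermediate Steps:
f(o) = 2*o
K(j) = 16*j² (K(j) = (j + j)*(2*(4*j)) = (2*j)*(8*j) = 16*j²)
(11518 + 27260)*(K(-151) - 29403) = (11518 + 27260)*(16*(-151)² - 29403) = 38778*(16*22801 - 29403) = 38778*(364816 - 29403) = 38778*335413 = 13006645314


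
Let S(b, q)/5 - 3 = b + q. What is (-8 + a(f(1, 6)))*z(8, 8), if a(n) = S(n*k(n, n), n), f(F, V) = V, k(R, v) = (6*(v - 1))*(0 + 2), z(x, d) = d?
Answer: 14696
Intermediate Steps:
k(R, v) = -12 + 12*v (k(R, v) = (6*(-1 + v))*2 = (-6 + 6*v)*2 = -12 + 12*v)
S(b, q) = 15 + 5*b + 5*q (S(b, q) = 15 + 5*(b + q) = 15 + (5*b + 5*q) = 15 + 5*b + 5*q)
a(n) = 15 + 5*n + 5*n*(-12 + 12*n) (a(n) = 15 + 5*(n*(-12 + 12*n)) + 5*n = 15 + 5*n*(-12 + 12*n) + 5*n = 15 + 5*n + 5*n*(-12 + 12*n))
(-8 + a(f(1, 6)))*z(8, 8) = (-8 + (15 - 55*6 + 60*6²))*8 = (-8 + (15 - 330 + 60*36))*8 = (-8 + (15 - 330 + 2160))*8 = (-8 + 1845)*8 = 1837*8 = 14696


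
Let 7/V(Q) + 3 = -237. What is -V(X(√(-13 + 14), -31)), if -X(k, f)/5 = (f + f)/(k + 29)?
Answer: 7/240 ≈ 0.029167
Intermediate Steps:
X(k, f) = -10*f/(29 + k) (X(k, f) = -5*(f + f)/(k + 29) = -5*2*f/(29 + k) = -10*f/(29 + k))
V(Q) = -7/240 (V(Q) = 7/(-3 - 237) = 7/(-240) = 7*(-1/240) = -7/240)
-V(X(√(-13 + 14), -31)) = -1*(-7/240) = 7/240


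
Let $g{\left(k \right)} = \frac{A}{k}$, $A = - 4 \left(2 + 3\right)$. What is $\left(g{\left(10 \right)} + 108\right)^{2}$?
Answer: $11236$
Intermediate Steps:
$A = -20$ ($A = \left(-4\right) 5 = -20$)
$g{\left(k \right)} = - \frac{20}{k}$
$\left(g{\left(10 \right)} + 108\right)^{2} = \left(- \frac{20}{10} + 108\right)^{2} = \left(\left(-20\right) \frac{1}{10} + 108\right)^{2} = \left(-2 + 108\right)^{2} = 106^{2} = 11236$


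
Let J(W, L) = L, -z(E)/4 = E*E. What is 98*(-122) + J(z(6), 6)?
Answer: -11950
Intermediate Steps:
z(E) = -4*E² (z(E) = -4*E*E = -4*E²)
98*(-122) + J(z(6), 6) = 98*(-122) + 6 = -11956 + 6 = -11950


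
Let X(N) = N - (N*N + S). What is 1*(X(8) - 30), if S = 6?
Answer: -92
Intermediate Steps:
X(N) = -6 + N - N² (X(N) = N - (N*N + 6) = N - (N² + 6) = N - (6 + N²) = N + (-6 - N²) = -6 + N - N²)
1*(X(8) - 30) = 1*((-6 + 8 - 1*8²) - 30) = 1*((-6 + 8 - 1*64) - 30) = 1*((-6 + 8 - 64) - 30) = 1*(-62 - 30) = 1*(-92) = -92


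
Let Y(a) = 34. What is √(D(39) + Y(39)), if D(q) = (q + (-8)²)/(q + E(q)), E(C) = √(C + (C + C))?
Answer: √(4287 + 306*√13)/(3*√(13 + √13)) ≈ 6.0056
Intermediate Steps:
E(C) = √3*√C (E(C) = √(C + 2*C) = √(3*C) = √3*√C)
D(q) = (64 + q)/(q + √3*√q) (D(q) = (q + (-8)²)/(q + √3*√q) = (q + 64)/(q + √3*√q) = (64 + q)/(q + √3*√q))
√(D(39) + Y(39)) = √((64 + 39)/(39 + √3*√39) + 34) = √(103/(39 + 3*√13) + 34) = √(34 + 103/(39 + 3*√13))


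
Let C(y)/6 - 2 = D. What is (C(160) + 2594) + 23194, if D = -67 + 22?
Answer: 25530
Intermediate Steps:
D = -45
C(y) = -258 (C(y) = 12 + 6*(-45) = 12 - 270 = -258)
(C(160) + 2594) + 23194 = (-258 + 2594) + 23194 = 2336 + 23194 = 25530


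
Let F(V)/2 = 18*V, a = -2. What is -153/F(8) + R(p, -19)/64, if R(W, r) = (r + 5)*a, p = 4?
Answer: -3/32 ≈ -0.093750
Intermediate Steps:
R(W, r) = -10 - 2*r (R(W, r) = (r + 5)*(-2) = (5 + r)*(-2) = -10 - 2*r)
F(V) = 36*V (F(V) = 2*(18*V) = 36*V)
-153/F(8) + R(p, -19)/64 = -153/(36*8) + (-10 - 2*(-19))/64 = -153/288 + (-10 + 38)*(1/64) = -153*1/288 + 28*(1/64) = -17/32 + 7/16 = -3/32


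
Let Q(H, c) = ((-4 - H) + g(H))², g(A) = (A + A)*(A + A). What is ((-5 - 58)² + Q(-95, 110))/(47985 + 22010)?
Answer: 261958490/13999 ≈ 18713.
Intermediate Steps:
g(A) = 4*A² (g(A) = (2*A)*(2*A) = 4*A²)
Q(H, c) = (-4 - H + 4*H²)² (Q(H, c) = ((-4 - H) + 4*H²)² = (-4 - H + 4*H²)²)
((-5 - 58)² + Q(-95, 110))/(47985 + 22010) = ((-5 - 58)² + (4 - 95 - 4*(-95)²)²)/(47985 + 22010) = ((-63)² + (4 - 95 - 4*9025)²)/69995 = (3969 + (4 - 95 - 36100)²)*(1/69995) = (3969 + (-36191)²)*(1/69995) = (3969 + 1309788481)*(1/69995) = 1309792450*(1/69995) = 261958490/13999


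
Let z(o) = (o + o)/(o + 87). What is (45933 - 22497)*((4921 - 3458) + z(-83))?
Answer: 33314274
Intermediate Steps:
z(o) = 2*o/(87 + o) (z(o) = (2*o)/(87 + o) = 2*o/(87 + o))
(45933 - 22497)*((4921 - 3458) + z(-83)) = (45933 - 22497)*((4921 - 3458) + 2*(-83)/(87 - 83)) = 23436*(1463 + 2*(-83)/4) = 23436*(1463 + 2*(-83)*(¼)) = 23436*(1463 - 83/2) = 23436*(2843/2) = 33314274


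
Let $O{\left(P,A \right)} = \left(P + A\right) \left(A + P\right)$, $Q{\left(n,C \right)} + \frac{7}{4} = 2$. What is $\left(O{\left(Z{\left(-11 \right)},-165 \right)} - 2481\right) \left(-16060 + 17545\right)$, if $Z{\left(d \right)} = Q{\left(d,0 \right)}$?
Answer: $\frac{585958725}{16} \approx 3.6622 \cdot 10^{7}$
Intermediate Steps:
$Q{\left(n,C \right)} = \frac{1}{4}$ ($Q{\left(n,C \right)} = - \frac{7}{4} + 2 = \frac{1}{4}$)
$Z{\left(d \right)} = \frac{1}{4}$
$O{\left(P,A \right)} = \left(A + P\right)^{2}$ ($O{\left(P,A \right)} = \left(A + P\right) \left(A + P\right) = \left(A + P\right)^{2}$)
$\left(O{\left(Z{\left(-11 \right)},-165 \right)} - 2481\right) \left(-16060 + 17545\right) = \left(\left(-165 + \frac{1}{4}\right)^{2} - 2481\right) \left(-16060 + 17545\right) = \left(\left(- \frac{659}{4}\right)^{2} - 2481\right) 1485 = \left(\frac{434281}{16} - 2481\right) 1485 = \frac{394585}{16} \cdot 1485 = \frac{585958725}{16}$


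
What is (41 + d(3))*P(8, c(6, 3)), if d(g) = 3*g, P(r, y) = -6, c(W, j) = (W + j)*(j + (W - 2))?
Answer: -300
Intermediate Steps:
c(W, j) = (W + j)*(-2 + W + j) (c(W, j) = (W + j)*(j + (-2 + W)) = (W + j)*(-2 + W + j))
(41 + d(3))*P(8, c(6, 3)) = (41 + 3*3)*(-6) = (41 + 9)*(-6) = 50*(-6) = -300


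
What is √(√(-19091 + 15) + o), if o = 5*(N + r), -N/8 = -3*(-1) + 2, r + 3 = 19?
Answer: √(-120 + 2*I*√4769) ≈ 5.6109 + 12.308*I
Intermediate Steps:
r = 16 (r = -3 + 19 = 16)
N = -40 (N = -8*(-3*(-1) + 2) = -8*(3 + 2) = -8*5 = -40)
o = -120 (o = 5*(-40 + 16) = 5*(-24) = -120)
√(√(-19091 + 15) + o) = √(√(-19091 + 15) - 120) = √(√(-19076) - 120) = √(2*I*√4769 - 120) = √(-120 + 2*I*√4769)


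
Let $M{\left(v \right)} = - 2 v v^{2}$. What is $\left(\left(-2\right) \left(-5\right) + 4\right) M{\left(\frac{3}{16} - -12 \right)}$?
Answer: $- \frac{51904125}{1024} \approx -50688.0$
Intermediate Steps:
$M{\left(v \right)} = - 2 v^{3}$
$\left(\left(-2\right) \left(-5\right) + 4\right) M{\left(\frac{3}{16} - -12 \right)} = \left(\left(-2\right) \left(-5\right) + 4\right) \left(- 2 \left(\frac{3}{16} - -12\right)^{3}\right) = \left(10 + 4\right) \left(- 2 \left(3 \cdot \frac{1}{16} + 12\right)^{3}\right) = 14 \left(- 2 \left(\frac{3}{16} + 12\right)^{3}\right) = 14 \left(- 2 \left(\frac{195}{16}\right)^{3}\right) = 14 \left(\left(-2\right) \frac{7414875}{4096}\right) = 14 \left(- \frac{7414875}{2048}\right) = - \frac{51904125}{1024}$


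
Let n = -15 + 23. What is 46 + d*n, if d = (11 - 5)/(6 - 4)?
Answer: 70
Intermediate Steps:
n = 8
d = 3 (d = 6/2 = 6*(½) = 3)
46 + d*n = 46 + 3*8 = 46 + 24 = 70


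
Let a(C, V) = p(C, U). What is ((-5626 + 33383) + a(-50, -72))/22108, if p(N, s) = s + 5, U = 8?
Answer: 13885/11054 ≈ 1.2561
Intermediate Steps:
p(N, s) = 5 + s
a(C, V) = 13 (a(C, V) = 5 + 8 = 13)
((-5626 + 33383) + a(-50, -72))/22108 = ((-5626 + 33383) + 13)/22108 = (27757 + 13)*(1/22108) = 27770*(1/22108) = 13885/11054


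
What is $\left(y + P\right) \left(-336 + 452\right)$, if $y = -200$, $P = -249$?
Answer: $-52084$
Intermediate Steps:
$\left(y + P\right) \left(-336 + 452\right) = \left(-200 - 249\right) \left(-336 + 452\right) = \left(-449\right) 116 = -52084$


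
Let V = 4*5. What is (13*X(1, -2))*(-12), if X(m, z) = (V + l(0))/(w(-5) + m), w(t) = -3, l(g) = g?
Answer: 1560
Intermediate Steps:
V = 20
X(m, z) = 20/(-3 + m) (X(m, z) = (20 + 0)/(-3 + m) = 20/(-3 + m))
(13*X(1, -2))*(-12) = (13*(20/(-3 + 1)))*(-12) = (13*(20/(-2)))*(-12) = (13*(20*(-½)))*(-12) = (13*(-10))*(-12) = -130*(-12) = 1560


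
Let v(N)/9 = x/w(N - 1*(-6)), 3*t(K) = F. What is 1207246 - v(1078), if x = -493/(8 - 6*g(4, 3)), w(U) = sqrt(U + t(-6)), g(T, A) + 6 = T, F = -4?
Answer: 1207246 + 153*sqrt(609)/560 ≈ 1.2073e+6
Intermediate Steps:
g(T, A) = -6 + T
t(K) = -4/3 (t(K) = (1/3)*(-4) = -4/3)
w(U) = sqrt(-4/3 + U) (w(U) = sqrt(U - 4/3) = sqrt(-4/3 + U))
x = -493/20 (x = -493/(8 - 6*(-6 + 4)) = -493/(8 - 6*(-2)) = -493/(8 + 12) = -493/20 ≈ -24.650)
v(N) = -13311/(20*sqrt(42 + 9*N)) (v(N) = 9*(-493*3/sqrt(-12 + 9*(N - 1*(-6)))/20) = 9*(-493*3/sqrt(-12 + 9*(N + 6))/20) = 9*(-493*3/sqrt(-12 + 9*(6 + N))/20) = 9*(-493*3/sqrt(-12 + (54 + 9*N))/20) = 9*(-493*3/sqrt(42 + 9*N)/20) = 9*(-1479/(20*sqrt(42 + 9*N))) = -13311/(20*sqrt(42 + 9*N)))
1207246 - v(1078) = 1207246 - (-4437)*sqrt(3)/(20*sqrt(14 + 3*1078)) = 1207246 - (-4437)*sqrt(3)/(20*sqrt(14 + 3234)) = 1207246 - (-4437)*sqrt(3)/(20*sqrt(3248)) = 1207246 - (-4437)*sqrt(3)*sqrt(203)/812/20 = 1207246 - (-153)*sqrt(609)/560 = 1207246 + 153*sqrt(609)/560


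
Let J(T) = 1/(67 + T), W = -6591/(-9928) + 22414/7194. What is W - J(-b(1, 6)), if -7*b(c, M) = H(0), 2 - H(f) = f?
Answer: 7035703069/1868876504 ≈ 3.7647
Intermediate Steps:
H(f) = 2 - f
b(c, M) = -2/7 (b(c, M) = -(2 - 1*0)/7 = -(2 + 0)/7 = -⅐*2 = -2/7)
W = 134970923/35711016 (W = -6591*(-1/9928) + 22414*(1/7194) = 6591/9928 + 11207/3597 = 134970923/35711016 ≈ 3.7795)
W - J(-b(1, 6)) = 134970923/35711016 - 1/(67 - 1*(-2/7)) = 134970923/35711016 - 1/(67 + 2/7) = 134970923/35711016 - 1/471/7 = 134970923/35711016 - 1*7/471 = 134970923/35711016 - 7/471 = 7035703069/1868876504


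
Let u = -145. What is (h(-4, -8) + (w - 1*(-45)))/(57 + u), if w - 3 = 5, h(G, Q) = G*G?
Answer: -69/88 ≈ -0.78409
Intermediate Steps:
h(G, Q) = G²
w = 8 (w = 3 + 5 = 8)
(h(-4, -8) + (w - 1*(-45)))/(57 + u) = ((-4)² + (8 - 1*(-45)))/(57 - 145) = (16 + (8 + 45))/(-88) = -(16 + 53)/88 = -1/88*69 = -69/88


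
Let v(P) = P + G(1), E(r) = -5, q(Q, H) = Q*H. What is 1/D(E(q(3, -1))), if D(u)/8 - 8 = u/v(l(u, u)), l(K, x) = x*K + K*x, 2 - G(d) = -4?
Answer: 7/443 ≈ 0.015801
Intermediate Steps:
q(Q, H) = H*Q
G(d) = 6 (G(d) = 2 - 1*(-4) = 2 + 4 = 6)
l(K, x) = 2*K*x (l(K, x) = K*x + K*x = 2*K*x)
v(P) = 6 + P (v(P) = P + 6 = 6 + P)
D(u) = 64 + 8*u/(6 + 2*u²) (D(u) = 64 + 8*(u/(6 + 2*u*u)) = 64 + 8*(u/(6 + 2*u²)) = 64 + 8*u/(6 + 2*u²))
1/D(E(q(3, -1))) = 1/(4*(48 - 5 + 16*(-5)²)/(3 + (-5)²)) = 1/(4*(48 - 5 + 16*25)/(3 + 25)) = 1/(4*(48 - 5 + 400)/28) = 1/(4*(1/28)*443) = 1/(443/7) = 7/443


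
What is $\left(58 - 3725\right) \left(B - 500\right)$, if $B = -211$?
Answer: $2607237$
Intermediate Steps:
$\left(58 - 3725\right) \left(B - 500\right) = \left(58 - 3725\right) \left(-211 - 500\right) = \left(-3667\right) \left(-711\right) = 2607237$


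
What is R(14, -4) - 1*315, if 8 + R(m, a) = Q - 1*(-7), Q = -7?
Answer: -323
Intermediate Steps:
R(m, a) = -8 (R(m, a) = -8 + (-7 - 1*(-7)) = -8 + (-7 + 7) = -8 + 0 = -8)
R(14, -4) - 1*315 = -8 - 1*315 = -8 - 315 = -323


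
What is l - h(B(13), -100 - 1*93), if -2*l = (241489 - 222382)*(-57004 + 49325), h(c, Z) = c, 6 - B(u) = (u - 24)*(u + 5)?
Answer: 146722245/2 ≈ 7.3361e+7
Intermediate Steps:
B(u) = 6 - (-24 + u)*(5 + u) (B(u) = 6 - (u - 24)*(u + 5) = 6 - (-24 + u)*(5 + u))
l = 146722653/2 (l = -(241489 - 222382)*(-57004 + 49325)/2 = -19107*(-7679)/2 = -1/2*(-146722653) = 146722653/2 ≈ 7.3361e+7)
l - h(B(13), -100 - 1*93) = 146722653/2 - (126 - 1*13**2 + 19*13) = 146722653/2 - (126 - 1*169 + 247) = 146722653/2 - (126 - 169 + 247) = 146722653/2 - 1*204 = 146722653/2 - 204 = 146722245/2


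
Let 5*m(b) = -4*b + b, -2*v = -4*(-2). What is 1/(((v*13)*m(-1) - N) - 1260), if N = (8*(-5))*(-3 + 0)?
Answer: -5/7056 ≈ -0.00070862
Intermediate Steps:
v = -4 (v = -(-2)*(-2) = -½*8 = -4)
m(b) = -3*b/5 (m(b) = (-4*b + b)/5 = (-3*b)/5 = -3*b/5)
N = 120 (N = -40*(-3) = 120)
1/(((v*13)*m(-1) - N) - 1260) = 1/(((-4*13)*(-⅗*(-1)) - 1*120) - 1260) = 1/((-52*⅗ - 120) - 1260) = 1/((-156/5 - 120) - 1260) = 1/(-756/5 - 1260) = 1/(-7056/5) = -5/7056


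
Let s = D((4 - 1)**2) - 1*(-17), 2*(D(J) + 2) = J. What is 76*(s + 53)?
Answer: 5510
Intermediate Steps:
D(J) = -2 + J/2
s = 39/2 (s = (-2 + (4 - 1)**2/2) - 1*(-17) = (-2 + (1/2)*3**2) + 17 = (-2 + (1/2)*9) + 17 = (-2 + 9/2) + 17 = 5/2 + 17 = 39/2 ≈ 19.500)
76*(s + 53) = 76*(39/2 + 53) = 76*(145/2) = 5510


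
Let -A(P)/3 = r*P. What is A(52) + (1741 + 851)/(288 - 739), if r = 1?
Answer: -72948/451 ≈ -161.75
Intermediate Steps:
A(P) = -3*P
A(52) + (1741 + 851)/(288 - 739) = -3*52 + (1741 + 851)/(288 - 739) = -156 + 2592/(-451) = -156 + 2592*(-1/451) = -156 - 2592/451 = -72948/451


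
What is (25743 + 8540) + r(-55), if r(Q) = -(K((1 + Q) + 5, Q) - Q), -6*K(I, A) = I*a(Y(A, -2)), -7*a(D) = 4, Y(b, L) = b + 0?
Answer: 102698/3 ≈ 34233.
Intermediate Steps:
Y(b, L) = b
a(D) = -4/7 (a(D) = -⅐*4 = -4/7)
K(I, A) = 2*I/21 (K(I, A) = -I*(-4)/(6*7) = -(-2)*I/21 = 2*I/21)
r(Q) = -4/7 + 19*Q/21 (r(Q) = -(2*((1 + Q) + 5)/21 - Q) = -(2*(6 + Q)/21 - Q) = -((4/7 + 2*Q/21) - Q) = -(4/7 - 19*Q/21) = -4/7 + 19*Q/21)
(25743 + 8540) + r(-55) = (25743 + 8540) + (-4/7 + (19/21)*(-55)) = 34283 + (-4/7 - 1045/21) = 34283 - 151/3 = 102698/3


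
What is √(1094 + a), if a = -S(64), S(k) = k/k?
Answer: √1093 ≈ 33.061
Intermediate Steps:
S(k) = 1
a = -1 (a = -1*1 = -1)
√(1094 + a) = √(1094 - 1) = √1093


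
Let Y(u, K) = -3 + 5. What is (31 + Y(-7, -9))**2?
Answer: 1089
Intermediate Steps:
Y(u, K) = 2
(31 + Y(-7, -9))**2 = (31 + 2)**2 = 33**2 = 1089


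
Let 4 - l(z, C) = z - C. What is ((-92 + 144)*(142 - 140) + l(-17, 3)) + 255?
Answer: 383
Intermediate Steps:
l(z, C) = 4 + C - z (l(z, C) = 4 - (z - C) = 4 + (C - z) = 4 + C - z)
((-92 + 144)*(142 - 140) + l(-17, 3)) + 255 = ((-92 + 144)*(142 - 140) + (4 + 3 - 1*(-17))) + 255 = (52*2 + (4 + 3 + 17)) + 255 = (104 + 24) + 255 = 128 + 255 = 383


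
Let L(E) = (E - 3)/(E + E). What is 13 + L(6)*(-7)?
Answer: 45/4 ≈ 11.250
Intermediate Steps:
L(E) = (-3 + E)/(2*E) (L(E) = (-3 + E)/((2*E)) = (-3 + E)*(1/(2*E)) = (-3 + E)/(2*E))
13 + L(6)*(-7) = 13 + ((1/2)*(-3 + 6)/6)*(-7) = 13 + ((1/2)*(1/6)*3)*(-7) = 13 + (1/4)*(-7) = 13 - 7/4 = 45/4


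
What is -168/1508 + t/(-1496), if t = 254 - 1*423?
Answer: 881/563992 ≈ 0.0015621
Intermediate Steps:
t = -169 (t = 254 - 423 = -169)
-168/1508 + t/(-1496) = -168/1508 - 169/(-1496) = -168*1/1508 - 169*(-1/1496) = -42/377 + 169/1496 = 881/563992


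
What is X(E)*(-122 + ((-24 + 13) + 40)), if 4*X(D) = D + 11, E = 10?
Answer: -1953/4 ≈ -488.25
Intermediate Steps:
X(D) = 11/4 + D/4 (X(D) = (D + 11)/4 = (11 + D)/4 = 11/4 + D/4)
X(E)*(-122 + ((-24 + 13) + 40)) = (11/4 + (¼)*10)*(-122 + ((-24 + 13) + 40)) = (11/4 + 5/2)*(-122 + (-11 + 40)) = 21*(-122 + 29)/4 = (21/4)*(-93) = -1953/4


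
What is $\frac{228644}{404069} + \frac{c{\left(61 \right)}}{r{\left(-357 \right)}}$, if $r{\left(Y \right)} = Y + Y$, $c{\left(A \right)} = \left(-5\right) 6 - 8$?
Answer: $\frac{89303219}{144252633} \approx 0.61907$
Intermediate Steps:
$c{\left(A \right)} = -38$ ($c{\left(A \right)} = -30 - 8 = -38$)
$r{\left(Y \right)} = 2 Y$
$\frac{228644}{404069} + \frac{c{\left(61 \right)}}{r{\left(-357 \right)}} = \frac{228644}{404069} - \frac{38}{2 \left(-357\right)} = 228644 \cdot \frac{1}{404069} - \frac{38}{-714} = \frac{228644}{404069} - - \frac{19}{357} = \frac{228644}{404069} + \frac{19}{357} = \frac{89303219}{144252633}$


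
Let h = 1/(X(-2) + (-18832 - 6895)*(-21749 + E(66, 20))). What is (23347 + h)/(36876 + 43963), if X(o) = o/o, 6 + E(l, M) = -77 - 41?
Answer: 1194361782835/4135478312528 ≈ 0.28881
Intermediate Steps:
E(l, M) = -124 (E(l, M) = -6 + (-77 - 41) = -6 - 118 = -124)
X(o) = 1
h = 1/562726672 (h = 1/(1 + (-18832 - 6895)*(-21749 - 124)) = 1/(1 - 25727*(-21873)) = 1/(1 + 562726671) = 1/562726672 ≈ 1.7771e-9)
(23347 + h)/(36876 + 43963) = (23347 + 1/562726672)/(36876 + 43963) = (13137979611185/562726672)/80839 = (13137979611185/562726672)*(1/80839) = 1194361782835/4135478312528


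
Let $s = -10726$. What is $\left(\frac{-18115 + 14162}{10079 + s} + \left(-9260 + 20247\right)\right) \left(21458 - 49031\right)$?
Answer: $- \frac{196114120566}{647} \approx -3.0311 \cdot 10^{8}$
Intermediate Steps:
$\left(\frac{-18115 + 14162}{10079 + s} + \left(-9260 + 20247\right)\right) \left(21458 - 49031\right) = \left(\frac{-18115 + 14162}{10079 - 10726} + \left(-9260 + 20247\right)\right) \left(21458 - 49031\right) = \left(- \frac{3953}{-647} + 10987\right) \left(-27573\right) = \left(\left(-3953\right) \left(- \frac{1}{647}\right) + 10987\right) \left(-27573\right) = \left(\frac{3953}{647} + 10987\right) \left(-27573\right) = \frac{7112542}{647} \left(-27573\right) = - \frac{196114120566}{647}$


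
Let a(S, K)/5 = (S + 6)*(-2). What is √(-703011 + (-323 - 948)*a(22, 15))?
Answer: I*√347131 ≈ 589.18*I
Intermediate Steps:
a(S, K) = -60 - 10*S (a(S, K) = 5*((S + 6)*(-2)) = 5*((6 + S)*(-2)) = 5*(-12 - 2*S) = -60 - 10*S)
√(-703011 + (-323 - 948)*a(22, 15)) = √(-703011 + (-323 - 948)*(-60 - 10*22)) = √(-703011 - 1271*(-60 - 220)) = √(-703011 - 1271*(-280)) = √(-703011 + 355880) = √(-347131) = I*√347131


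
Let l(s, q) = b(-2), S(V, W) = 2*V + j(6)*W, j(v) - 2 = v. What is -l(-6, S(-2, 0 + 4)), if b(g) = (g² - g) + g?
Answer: -4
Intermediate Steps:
j(v) = 2 + v
b(g) = g²
S(V, W) = 2*V + 8*W (S(V, W) = 2*V + (2 + 6)*W = 2*V + 8*W)
l(s, q) = 4 (l(s, q) = (-2)² = 4)
-l(-6, S(-2, 0 + 4)) = -1*4 = -4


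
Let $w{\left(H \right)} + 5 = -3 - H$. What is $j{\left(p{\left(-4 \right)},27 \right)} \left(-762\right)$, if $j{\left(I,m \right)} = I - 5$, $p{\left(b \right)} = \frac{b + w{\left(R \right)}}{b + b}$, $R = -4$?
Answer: $3048$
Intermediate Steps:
$w{\left(H \right)} = -8 - H$ ($w{\left(H \right)} = -5 - \left(3 + H\right) = -8 - H$)
$p{\left(b \right)} = \frac{-4 + b}{2 b}$ ($p{\left(b \right)} = \frac{b - 4}{b + b} = \frac{b + \left(-8 + 4\right)}{2 b} = \left(b - 4\right) \frac{1}{2 b} = \left(-4 + b\right) \frac{1}{2 b} = \frac{-4 + b}{2 b}$)
$j{\left(I,m \right)} = -5 + I$
$j{\left(p{\left(-4 \right)},27 \right)} \left(-762\right) = \left(-5 + \frac{-4 - 4}{2 \left(-4\right)}\right) \left(-762\right) = \left(-5 + \frac{1}{2} \left(- \frac{1}{4}\right) \left(-8\right)\right) \left(-762\right) = \left(-5 + 1\right) \left(-762\right) = \left(-4\right) \left(-762\right) = 3048$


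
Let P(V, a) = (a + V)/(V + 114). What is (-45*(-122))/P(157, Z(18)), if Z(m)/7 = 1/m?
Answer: 26780220/2833 ≈ 9453.0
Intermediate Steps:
Z(m) = 7/m
P(V, a) = (V + a)/(114 + V)
(-45*(-122))/P(157, Z(18)) = (-45*(-122))/(((157 + 7/18)/(114 + 157))) = 5490/(((157 + 7*(1/18))/271)) = 5490/(((157 + 7/18)/271)) = 5490/(((1/271)*(2833/18))) = 5490/(2833/4878) = 5490*(4878/2833) = 26780220/2833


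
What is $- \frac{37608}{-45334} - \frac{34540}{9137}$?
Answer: $- \frac{611106032}{207108379} \approx -2.9507$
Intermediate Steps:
$- \frac{37608}{-45334} - \frac{34540}{9137} = \left(-37608\right) \left(- \frac{1}{45334}\right) - \frac{34540}{9137} = \frac{18804}{22667} - \frac{34540}{9137} = - \frac{611106032}{207108379}$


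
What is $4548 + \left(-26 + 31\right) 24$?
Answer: $4668$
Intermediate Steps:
$4548 + \left(-26 + 31\right) 24 = 4548 + 5 \cdot 24 = 4548 + 120 = 4668$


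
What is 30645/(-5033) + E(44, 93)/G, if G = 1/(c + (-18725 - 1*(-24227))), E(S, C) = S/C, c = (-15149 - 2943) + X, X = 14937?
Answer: 516897859/468069 ≈ 1104.3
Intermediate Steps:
c = -3155 (c = (-15149 - 2943) + 14937 = -18092 + 14937 = -3155)
G = 1/2347 (G = 1/(-3155 + (-18725 - 1*(-24227))) = 1/(-3155 + (-18725 + 24227)) = 1/(-3155 + 5502) = 1/2347 ≈ 0.00042608)
30645/(-5033) + E(44, 93)/G = 30645/(-5033) + (44/93)/(1/2347) = 30645*(-1/5033) + (44*(1/93))*2347 = -30645/5033 + (44/93)*2347 = -30645/5033 + 103268/93 = 516897859/468069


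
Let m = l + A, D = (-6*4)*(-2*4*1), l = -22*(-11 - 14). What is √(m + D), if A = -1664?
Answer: I*√922 ≈ 30.364*I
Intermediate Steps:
l = 550 (l = -22*(-25) = 550)
D = 192 (D = -(-192) = -24*(-8) = 192)
m = -1114 (m = 550 - 1664 = -1114)
√(m + D) = √(-1114 + 192) = √(-922) = I*√922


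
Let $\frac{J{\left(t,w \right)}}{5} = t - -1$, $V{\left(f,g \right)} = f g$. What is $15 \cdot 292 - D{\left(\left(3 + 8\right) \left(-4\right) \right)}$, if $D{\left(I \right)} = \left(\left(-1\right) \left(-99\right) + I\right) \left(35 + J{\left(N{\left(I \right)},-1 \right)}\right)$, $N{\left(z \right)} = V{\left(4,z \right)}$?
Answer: $50580$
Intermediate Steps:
$N{\left(z \right)} = 4 z$
$J{\left(t,w \right)} = 5 + 5 t$ ($J{\left(t,w \right)} = 5 \left(t - -1\right) = 5 \left(t + 1\right) = 5 \left(1 + t\right) = 5 + 5 t$)
$D{\left(I \right)} = \left(40 + 20 I\right) \left(99 + I\right)$ ($D{\left(I \right)} = \left(\left(-1\right) \left(-99\right) + I\right) \left(35 + \left(5 + 5 \cdot 4 I\right)\right) = \left(99 + I\right) \left(35 + \left(5 + 20 I\right)\right) = \left(99 + I\right) \left(40 + 20 I\right) = \left(40 + 20 I\right) \left(99 + I\right)$)
$15 \cdot 292 - D{\left(\left(3 + 8\right) \left(-4\right) \right)} = 15 \cdot 292 - \left(3960 + 20 \left(\left(3 + 8\right) \left(-4\right)\right)^{2} + 2020 \left(3 + 8\right) \left(-4\right)\right) = 4380 - \left(3960 + 20 \left(11 \left(-4\right)\right)^{2} + 2020 \cdot 11 \left(-4\right)\right) = 4380 - \left(3960 + 20 \left(-44\right)^{2} + 2020 \left(-44\right)\right) = 4380 - \left(3960 + 20 \cdot 1936 - 88880\right) = 4380 - \left(3960 + 38720 - 88880\right) = 4380 - -46200 = 4380 + 46200 = 50580$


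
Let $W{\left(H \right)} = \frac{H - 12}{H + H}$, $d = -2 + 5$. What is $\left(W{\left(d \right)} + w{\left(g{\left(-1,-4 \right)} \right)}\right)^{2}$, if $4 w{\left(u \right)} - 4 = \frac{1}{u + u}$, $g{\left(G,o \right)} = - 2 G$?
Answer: $\frac{49}{256} \approx 0.19141$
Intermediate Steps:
$w{\left(u \right)} = 1 + \frac{1}{8 u}$ ($w{\left(u \right)} = 1 + \frac{1}{4 \left(u + u\right)} = 1 + \frac{1}{4 \cdot 2 u} = 1 + \frac{\frac{1}{2} \frac{1}{u}}{4} = 1 + \frac{1}{8 u}$)
$d = 3$
$W{\left(H \right)} = \frac{-12 + H}{2 H}$
$\left(W{\left(d \right)} + w{\left(g{\left(-1,-4 \right)} \right)}\right)^{2} = \left(\frac{-12 + 3}{2 \cdot 3} + \frac{\frac{1}{8} - -2}{\left(-2\right) \left(-1\right)}\right)^{2} = \left(\frac{1}{2} \cdot \frac{1}{3} \left(-9\right) + \frac{\frac{1}{8} + 2}{2}\right)^{2} = \left(- \frac{3}{2} + \frac{1}{2} \cdot \frac{17}{8}\right)^{2} = \left(- \frac{3}{2} + \frac{17}{16}\right)^{2} = \left(- \frac{7}{16}\right)^{2} = \frac{49}{256}$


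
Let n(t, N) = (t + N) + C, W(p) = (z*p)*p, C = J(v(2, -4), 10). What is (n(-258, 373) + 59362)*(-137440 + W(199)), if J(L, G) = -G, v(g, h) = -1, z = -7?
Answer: -24657813149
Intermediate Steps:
C = -10 (C = -1*10 = -10)
W(p) = -7*p² (W(p) = (-7*p)*p = -7*p²)
n(t, N) = -10 + N + t (n(t, N) = (t + N) - 10 = (N + t) - 10 = -10 + N + t)
(n(-258, 373) + 59362)*(-137440 + W(199)) = ((-10 + 373 - 258) + 59362)*(-137440 - 7*199²) = (105 + 59362)*(-137440 - 7*39601) = 59467*(-137440 - 277207) = 59467*(-414647) = -24657813149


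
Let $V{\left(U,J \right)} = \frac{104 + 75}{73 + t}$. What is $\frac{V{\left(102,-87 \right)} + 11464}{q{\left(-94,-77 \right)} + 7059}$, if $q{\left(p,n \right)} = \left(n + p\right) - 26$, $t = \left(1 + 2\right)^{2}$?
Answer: $\frac{940227}{562684} \approx 1.671$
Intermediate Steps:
$t = 9$ ($t = 3^{2} = 9$)
$V{\left(U,J \right)} = \frac{179}{82}$ ($V{\left(U,J \right)} = \frac{104 + 75}{73 + 9} = \frac{179}{82}$)
$q{\left(p,n \right)} = -26 + n + p$
$\frac{V{\left(102,-87 \right)} + 11464}{q{\left(-94,-77 \right)} + 7059} = \frac{\frac{179}{82} + 11464}{\left(-26 - 77 - 94\right) + 7059} = \frac{940227}{82 \left(-197 + 7059\right)} = \frac{940227}{82 \cdot 6862} = \frac{940227}{82} \cdot \frac{1}{6862} = \frac{940227}{562684}$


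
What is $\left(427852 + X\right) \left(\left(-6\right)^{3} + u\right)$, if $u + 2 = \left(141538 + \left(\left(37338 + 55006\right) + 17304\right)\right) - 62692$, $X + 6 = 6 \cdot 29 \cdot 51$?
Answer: $82223894720$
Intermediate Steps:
$X = 8868$ ($X = -6 + 6 \cdot 29 \cdot 51 = -6 + 174 \cdot 51 = -6 + 8874 = 8868$)
$u = 188492$ ($u = -2 + \left(\left(141538 + \left(\left(37338 + 55006\right) + 17304\right)\right) - 62692\right) = -2 + \left(\left(141538 + \left(92344 + 17304\right)\right) - 62692\right) = -2 + \left(\left(141538 + 109648\right) - 62692\right) = -2 + \left(251186 - 62692\right) = -2 + 188494 = 188492$)
$\left(427852 + X\right) \left(\left(-6\right)^{3} + u\right) = \left(427852 + 8868\right) \left(\left(-6\right)^{3} + 188492\right) = 436720 \left(-216 + 188492\right) = 436720 \cdot 188276 = 82223894720$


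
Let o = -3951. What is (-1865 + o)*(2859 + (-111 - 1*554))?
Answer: -12760304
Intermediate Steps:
(-1865 + o)*(2859 + (-111 - 1*554)) = (-1865 - 3951)*(2859 + (-111 - 1*554)) = -5816*(2859 + (-111 - 554)) = -5816*(2859 - 665) = -5816*2194 = -12760304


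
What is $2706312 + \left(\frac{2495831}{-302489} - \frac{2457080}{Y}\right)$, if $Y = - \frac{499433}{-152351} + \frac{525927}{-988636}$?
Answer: $\frac{226663796812502782724787}{125119111599498379} \approx 1.8116 \cdot 10^{6}$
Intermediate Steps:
$Y = \frac{413631939011}{150619683236}$ ($Y = \left(-499433\right) \left(- \frac{1}{152351}\right) + 525927 \left(- \frac{1}{988636}\right) = \frac{499433}{152351} - \frac{525927}{988636} = \frac{413631939011}{150619683236} \approx 2.7462$)
$2706312 + \left(\frac{2495831}{-302489} - \frac{2457080}{Y}\right) = 2706312 + \left(\frac{2495831}{-302489} - \frac{2457080}{\frac{413631939011}{150619683236}}\right) = 2706312 + \left(2495831 \left(- \frac{1}{302489}\right) - \frac{370084611285510880}{413631939011}\right) = 2706312 - \frac{111947556338558874343461}{125119111599498379} = \frac{226663796812502782724787}{125119111599498379}$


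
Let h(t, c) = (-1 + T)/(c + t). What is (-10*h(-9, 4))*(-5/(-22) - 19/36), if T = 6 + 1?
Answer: -119/33 ≈ -3.6061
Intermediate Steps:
T = 7
h(t, c) = 6/(c + t) (h(t, c) = (-1 + 7)/(c + t) = 6/(c + t))
(-10*h(-9, 4))*(-5/(-22) - 19/36) = (-60/(4 - 9))*(-5/(-22) - 19/36) = (-60/(-5))*(-5*(-1/22) - 19*1/36) = (-60*(-1)/5)*(5/22 - 19/36) = -10*(-6/5)*(-119/396) = 12*(-119/396) = -119/33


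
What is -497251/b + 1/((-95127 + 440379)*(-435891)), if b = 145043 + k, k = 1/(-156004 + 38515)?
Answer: -4395992896939406837587/1282265893305655175916 ≈ -3.4283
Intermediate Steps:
k = -1/117489 (k = 1/(-117489) = -1/117489 ≈ -8.5114e-6)
b = 17040957026/117489 (b = 145043 - 1/117489 = 17040957026/117489 ≈ 1.4504e+5)
-497251/b + 1/((-95127 + 440379)*(-435891)) = -497251/17040957026/117489 + 1/((-95127 + 440379)*(-435891)) = -497251*117489/17040957026 - 1/435891/345252 = -58421522739/17040957026 + (1/345252)*(-1/435891) = -58421522739/17040957026 - 1/150492239532 = -4395992896939406837587/1282265893305655175916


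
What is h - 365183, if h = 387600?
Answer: 22417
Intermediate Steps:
h - 365183 = 387600 - 365183 = 22417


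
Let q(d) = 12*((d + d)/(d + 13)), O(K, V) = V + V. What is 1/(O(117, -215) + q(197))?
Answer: -35/14262 ≈ -0.0024541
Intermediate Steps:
O(K, V) = 2*V
q(d) = 24*d/(13 + d) (q(d) = 12*((2*d)/(13 + d)) = 12*(2*d/(13 + d)) = 24*d/(13 + d))
1/(O(117, -215) + q(197)) = 1/(2*(-215) + 24*197/(13 + 197)) = 1/(-430 + 24*197/210) = 1/(-430 + 24*197*(1/210)) = 1/(-430 + 788/35) = 1/(-14262/35) = -35/14262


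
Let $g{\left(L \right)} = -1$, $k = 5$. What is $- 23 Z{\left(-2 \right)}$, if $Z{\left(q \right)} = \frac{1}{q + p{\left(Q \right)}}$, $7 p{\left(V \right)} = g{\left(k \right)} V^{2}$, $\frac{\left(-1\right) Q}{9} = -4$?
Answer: $\frac{161}{1310} \approx 0.1229$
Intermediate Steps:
$Q = 36$ ($Q = \left(-9\right) \left(-4\right) = 36$)
$p{\left(V \right)} = - \frac{V^{2}}{7}$ ($p{\left(V \right)} = \frac{\left(-1\right) V^{2}}{7} = - \frac{V^{2}}{7}$)
$Z{\left(q \right)} = \frac{1}{- \frac{1296}{7} + q}$ ($Z{\left(q \right)} = \frac{1}{q - \frac{36^{2}}{7}} = \frac{1}{q - \frac{1296}{7}} = \frac{1}{- \frac{1296}{7} + q}$)
$- 23 Z{\left(-2 \right)} = - 23 \frac{7}{-1296 + 7 \left(-2\right)} = - 23 \frac{7}{-1296 - 14} = - 23 \frac{7}{-1310} = - 23 \cdot 7 \left(- \frac{1}{1310}\right) = \left(-23\right) \left(- \frac{7}{1310}\right) = \frac{161}{1310}$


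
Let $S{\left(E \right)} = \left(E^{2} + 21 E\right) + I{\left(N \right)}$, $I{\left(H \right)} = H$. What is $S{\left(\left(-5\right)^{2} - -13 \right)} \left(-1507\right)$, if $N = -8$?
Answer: $-3366638$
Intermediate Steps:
$S{\left(E \right)} = -8 + E^{2} + 21 E$ ($S{\left(E \right)} = \left(E^{2} + 21 E\right) - 8 = -8 + E^{2} + 21 E$)
$S{\left(\left(-5\right)^{2} - -13 \right)} \left(-1507\right) = \left(-8 + \left(\left(-5\right)^{2} - -13\right)^{2} + 21 \left(\left(-5\right)^{2} - -13\right)\right) \left(-1507\right) = \left(-8 + \left(25 + 13\right)^{2} + 21 \left(25 + 13\right)\right) \left(-1507\right) = \left(-8 + 38^{2} + 21 \cdot 38\right) \left(-1507\right) = \left(-8 + 1444 + 798\right) \left(-1507\right) = 2234 \left(-1507\right) = -3366638$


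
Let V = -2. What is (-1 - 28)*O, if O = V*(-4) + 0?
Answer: -232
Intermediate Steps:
O = 8 (O = -2*(-4) + 0 = 8 + 0 = 8)
(-1 - 28)*O = (-1 - 28)*8 = -29*8 = -232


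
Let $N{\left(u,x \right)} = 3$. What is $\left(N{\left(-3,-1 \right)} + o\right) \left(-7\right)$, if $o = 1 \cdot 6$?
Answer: $-63$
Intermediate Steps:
$o = 6$
$\left(N{\left(-3,-1 \right)} + o\right) \left(-7\right) = \left(3 + 6\right) \left(-7\right) = 9 \left(-7\right) = -63$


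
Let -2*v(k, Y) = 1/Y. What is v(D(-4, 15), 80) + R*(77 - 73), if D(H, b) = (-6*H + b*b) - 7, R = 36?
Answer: 23039/160 ≈ 143.99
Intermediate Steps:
D(H, b) = -7 + b**2 - 6*H (D(H, b) = (-6*H + b**2) - 7 = (b**2 - 6*H) - 7 = -7 + b**2 - 6*H)
v(k, Y) = -1/(2*Y)
v(D(-4, 15), 80) + R*(77 - 73) = -1/2/80 + 36*(77 - 73) = -1/2*1/80 + 36*4 = -1/160 + 144 = 23039/160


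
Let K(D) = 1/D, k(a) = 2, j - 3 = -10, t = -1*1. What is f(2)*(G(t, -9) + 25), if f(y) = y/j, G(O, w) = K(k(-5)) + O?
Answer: -7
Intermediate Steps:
t = -1
j = -7 (j = 3 - 10 = -7)
G(O, w) = ½ + O (G(O, w) = 1/2 + O = ½ + O)
f(y) = -y/7 (f(y) = y/(-7) = y*(-⅐) = -y/7)
f(2)*(G(t, -9) + 25) = (-⅐*2)*((½ - 1) + 25) = -2*(-½ + 25)/7 = -2/7*49/2 = -7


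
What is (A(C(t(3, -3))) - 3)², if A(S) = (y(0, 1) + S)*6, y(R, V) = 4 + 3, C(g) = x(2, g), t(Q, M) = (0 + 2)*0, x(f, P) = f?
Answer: 2601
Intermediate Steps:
t(Q, M) = 0 (t(Q, M) = 2*0 = 0)
C(g) = 2
y(R, V) = 7
A(S) = 42 + 6*S (A(S) = (7 + S)*6 = 42 + 6*S)
(A(C(t(3, -3))) - 3)² = ((42 + 6*2) - 3)² = ((42 + 12) - 3)² = (54 - 3)² = 51² = 2601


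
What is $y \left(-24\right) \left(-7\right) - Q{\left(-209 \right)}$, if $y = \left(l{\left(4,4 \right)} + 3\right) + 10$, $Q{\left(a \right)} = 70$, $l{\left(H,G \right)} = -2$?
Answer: $1778$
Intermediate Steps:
$y = 11$ ($y = \left(-2 + 3\right) + 10 = 1 + 10 = 11$)
$y \left(-24\right) \left(-7\right) - Q{\left(-209 \right)} = 11 \left(-24\right) \left(-7\right) - 70 = \left(-264\right) \left(-7\right) - 70 = 1848 - 70 = 1778$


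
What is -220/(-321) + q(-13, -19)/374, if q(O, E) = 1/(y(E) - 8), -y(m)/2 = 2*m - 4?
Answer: 6253601/9124104 ≈ 0.68539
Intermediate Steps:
y(m) = 8 - 4*m (y(m) = -2*(2*m - 4) = -2*(-4 + 2*m) = 8 - 4*m)
q(O, E) = -1/(4*E) (q(O, E) = 1/((8 - 4*E) - 8) = 1/(-4*E) = -1/(4*E))
-220/(-321) + q(-13, -19)/374 = -220/(-321) - 1/4/(-19)/374 = -220*(-1/321) - 1/4*(-1/19)*(1/374) = 220/321 + (1/76)*(1/374) = 220/321 + 1/28424 = 6253601/9124104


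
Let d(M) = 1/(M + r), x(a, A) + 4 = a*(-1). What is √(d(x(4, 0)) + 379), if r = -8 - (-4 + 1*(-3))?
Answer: √3410/3 ≈ 19.465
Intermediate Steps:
x(a, A) = -4 - a (x(a, A) = -4 + a*(-1) = -4 - a)
r = -1 (r = -8 - (-4 - 3) = -8 - 1*(-7) = -8 + 7 = -1)
d(M) = 1/(-1 + M) (d(M) = 1/(M - 1) = 1/(-1 + M))
√(d(x(4, 0)) + 379) = √(1/(-1 + (-4 - 1*4)) + 379) = √(1/(-1 + (-4 - 4)) + 379) = √(1/(-1 - 8) + 379) = √(1/(-9) + 379) = √(-⅑ + 379) = √(3410/9) = √3410/3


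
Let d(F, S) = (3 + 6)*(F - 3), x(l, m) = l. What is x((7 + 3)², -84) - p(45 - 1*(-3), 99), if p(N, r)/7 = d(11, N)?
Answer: -404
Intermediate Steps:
d(F, S) = -27 + 9*F (d(F, S) = 9*(-3 + F) = -27 + 9*F)
p(N, r) = 504 (p(N, r) = 7*(-27 + 9*11) = 7*(-27 + 99) = 7*72 = 504)
x((7 + 3)², -84) - p(45 - 1*(-3), 99) = (7 + 3)² - 1*504 = 10² - 504 = 100 - 504 = -404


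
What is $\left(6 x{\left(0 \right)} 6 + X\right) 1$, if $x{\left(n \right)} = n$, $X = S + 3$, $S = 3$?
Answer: $6$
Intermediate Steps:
$X = 6$ ($X = 3 + 3 = 6$)
$\left(6 x{\left(0 \right)} 6 + X\right) 1 = \left(6 \cdot 0 \cdot 6 + 6\right) 1 = \left(0 \cdot 6 + 6\right) 1 = \left(0 + 6\right) 1 = 6 \cdot 1 = 6$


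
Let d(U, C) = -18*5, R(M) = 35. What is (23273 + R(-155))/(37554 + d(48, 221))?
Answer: 5827/9366 ≈ 0.62214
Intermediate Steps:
d(U, C) = -90
(23273 + R(-155))/(37554 + d(48, 221)) = (23273 + 35)/(37554 - 90) = 23308/37464 = 23308*(1/37464) = 5827/9366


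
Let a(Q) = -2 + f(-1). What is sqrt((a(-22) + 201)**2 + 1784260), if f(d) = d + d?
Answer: sqrt(1823069) ≈ 1350.2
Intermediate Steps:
f(d) = 2*d
a(Q) = -4 (a(Q) = -2 + 2*(-1) = -2 - 2 = -4)
sqrt((a(-22) + 201)**2 + 1784260) = sqrt((-4 + 201)**2 + 1784260) = sqrt(197**2 + 1784260) = sqrt(38809 + 1784260) = sqrt(1823069)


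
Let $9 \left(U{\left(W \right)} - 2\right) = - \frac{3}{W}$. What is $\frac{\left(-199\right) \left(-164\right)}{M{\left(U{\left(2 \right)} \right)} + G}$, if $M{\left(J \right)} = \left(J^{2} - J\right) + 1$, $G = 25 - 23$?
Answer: $\frac{1174896}{163} \approx 7208.0$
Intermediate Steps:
$U{\left(W \right)} = 2 - \frac{1}{3 W}$ ($U{\left(W \right)} = 2 + \frac{\left(-3\right) \frac{1}{W}}{9} = 2 - \frac{1}{3 W}$)
$G = 2$
$M{\left(J \right)} = 1 + J^{2} - J$
$\frac{\left(-199\right) \left(-164\right)}{M{\left(U{\left(2 \right)} \right)} + G} = \frac{\left(-199\right) \left(-164\right)}{\left(1 + \left(2 - \frac{1}{3 \cdot 2}\right)^{2} - \left(2 - \frac{1}{3 \cdot 2}\right)\right) + 2} = \frac{32636}{\left(1 + \left(2 - \frac{1}{6}\right)^{2} - \left(2 - \frac{1}{6}\right)\right) + 2} = \frac{32636}{\left(1 + \left(\frac{11}{6}\right)^{2} - \frac{11}{6}\right) + 2} = \frac{32636}{\left(1 + \frac{121}{36} - \frac{11}{6}\right) + 2} = \frac{32636}{\frac{91}{36} + 2} = \frac{32636}{\frac{163}{36}} = 32636 \cdot \frac{36}{163} = \frac{1174896}{163}$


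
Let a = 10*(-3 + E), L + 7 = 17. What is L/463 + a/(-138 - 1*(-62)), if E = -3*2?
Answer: 21215/17594 ≈ 1.2058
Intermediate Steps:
L = 10 (L = -7 + 17 = 10)
E = -6
a = -90 (a = 10*(-3 - 6) = 10*(-9) = -90)
L/463 + a/(-138 - 1*(-62)) = 10/463 - 90/(-138 - 1*(-62)) = 10*(1/463) - 90/(-138 + 62) = 10/463 - 90/(-76) = 10/463 - 90*(-1/76) = 10/463 + 45/38 = 21215/17594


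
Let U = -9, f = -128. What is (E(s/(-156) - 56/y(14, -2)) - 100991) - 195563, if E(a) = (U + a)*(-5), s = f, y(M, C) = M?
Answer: -11563231/39 ≈ -2.9649e+5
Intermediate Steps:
s = -128
E(a) = 45 - 5*a (E(a) = (-9 + a)*(-5) = 45 - 5*a)
(E(s/(-156) - 56/y(14, -2)) - 100991) - 195563 = ((45 - 5*(-128/(-156) - 56/14)) - 100991) - 195563 = ((45 - 5*(-128*(-1/156) - 56*1/14)) - 100991) - 195563 = ((45 - 5*(32/39 - 4)) - 100991) - 195563 = ((45 - 5*(-124/39)) - 100991) - 195563 = ((45 + 620/39) - 100991) - 195563 = (2375/39 - 100991) - 195563 = -3936274/39 - 195563 = -11563231/39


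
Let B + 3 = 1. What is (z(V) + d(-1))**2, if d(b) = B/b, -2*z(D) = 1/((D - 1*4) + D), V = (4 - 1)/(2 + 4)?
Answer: 169/36 ≈ 4.6944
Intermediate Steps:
B = -2 (B = -3 + 1 = -2)
V = 1/2 (V = 3/6 = 3*(1/6) = 1/2 ≈ 0.50000)
z(D) = -1/(2*(-4 + 2*D)) (z(D) = -1/(2*((D - 1*4) + D)) = -1/(2*((D - 4) + D)) = -1/(2*((-4 + D) + D)) = -1/(2*(-4 + 2*D)))
d(b) = -2/b
(z(V) + d(-1))**2 = (-1/(-8 + 4*(1/2)) - 2/(-1))**2 = (-1/(-8 + 2) - 2*(-1))**2 = (-1/(-6) + 2)**2 = (-1*(-1/6) + 2)**2 = (1/6 + 2)**2 = (13/6)**2 = 169/36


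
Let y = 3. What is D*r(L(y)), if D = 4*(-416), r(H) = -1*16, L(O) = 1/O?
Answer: 26624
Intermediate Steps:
L(O) = 1/O
r(H) = -16
D = -1664
D*r(L(y)) = -1664*(-16) = 26624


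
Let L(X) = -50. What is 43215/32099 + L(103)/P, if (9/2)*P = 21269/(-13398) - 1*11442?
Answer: 1344507810045/984291343463 ≈ 1.3660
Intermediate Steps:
P = -153321185/60291 (P = 2*(21269/(-13398) - 1*11442)/9 = 2*(21269*(-1/13398) - 11442)/9 = 2*(-21269/13398 - 11442)/9 = (2/9)*(-153321185/13398) = -153321185/60291 ≈ -2543.0)
43215/32099 + L(103)/P = 43215/32099 - 50/(-153321185/60291) = 43215*(1/32099) - 50*(-60291/153321185) = 43215/32099 + 602910/30664237 = 1344507810045/984291343463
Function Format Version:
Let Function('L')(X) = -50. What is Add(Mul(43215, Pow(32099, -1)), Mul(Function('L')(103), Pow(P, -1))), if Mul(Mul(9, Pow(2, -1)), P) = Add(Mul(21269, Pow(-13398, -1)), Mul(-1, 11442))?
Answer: Rational(1344507810045, 984291343463) ≈ 1.3660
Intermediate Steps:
P = Rational(-153321185, 60291) (P = Mul(Rational(2, 9), Add(Mul(21269, Pow(-13398, -1)), Mul(-1, 11442))) = Mul(Rational(2, 9), Add(Mul(21269, Rational(-1, 13398)), -11442)) = Mul(Rational(2, 9), Add(Rational(-21269, 13398), -11442)) = Mul(Rational(2, 9), Rational(-153321185, 13398)) = Rational(-153321185, 60291) ≈ -2543.0)
Add(Mul(43215, Pow(32099, -1)), Mul(Function('L')(103), Pow(P, -1))) = Add(Mul(43215, Pow(32099, -1)), Mul(-50, Pow(Rational(-153321185, 60291), -1))) = Add(Mul(43215, Rational(1, 32099)), Mul(-50, Rational(-60291, 153321185))) = Add(Rational(43215, 32099), Rational(602910, 30664237)) = Rational(1344507810045, 984291343463)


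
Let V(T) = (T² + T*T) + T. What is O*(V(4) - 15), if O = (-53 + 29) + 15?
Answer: -189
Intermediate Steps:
O = -9 (O = -24 + 15 = -9)
V(T) = T + 2*T² (V(T) = (T² + T²) + T = 2*T² + T = T + 2*T²)
O*(V(4) - 15) = -9*(4*(1 + 2*4) - 15) = -9*(4*(1 + 8) - 15) = -9*(4*9 - 15) = -9*(36 - 15) = -9*21 = -189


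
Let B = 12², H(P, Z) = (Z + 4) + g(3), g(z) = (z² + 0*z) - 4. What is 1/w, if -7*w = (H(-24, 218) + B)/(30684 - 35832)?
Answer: 5148/53 ≈ 97.132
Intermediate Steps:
g(z) = -4 + z² (g(z) = (z² + 0) - 4 = z² - 4 = -4 + z²)
H(P, Z) = 9 + Z (H(P, Z) = (Z + 4) + (-4 + 3²) = (4 + Z) + (-4 + 9) = (4 + Z) + 5 = 9 + Z)
B = 144
w = 53/5148 (w = -((9 + 218) + 144)/(7*(30684 - 35832)) = -(227 + 144)/(7*(-5148)) = -53*(-1)/5148 = -⅐*(-371/5148) = 53/5148 ≈ 0.010295)
1/w = 1/(53/5148) = 5148/53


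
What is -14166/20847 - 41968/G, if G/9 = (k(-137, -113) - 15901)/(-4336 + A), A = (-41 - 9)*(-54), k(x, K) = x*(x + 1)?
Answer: 476999831914/170799471 ≈ 2792.7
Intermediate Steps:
k(x, K) = x*(1 + x)
A = 2700 (A = -50*(-54) = 2700)
G = -24579/1636 (G = 9*((-137*(1 - 137) - 15901)/(-4336 + 2700)) = 9*((-137*(-136) - 15901)/(-1636)) = 9*((18632 - 15901)*(-1/1636)) = 9*(2731*(-1/1636)) = 9*(-2731/1636) = -24579/1636 ≈ -15.024)
-14166/20847 - 41968/G = -14166/20847 - 41968/(-24579/1636) = -14166*1/20847 - 41968*(-1636/24579) = -4722/6949 + 68659648/24579 = 476999831914/170799471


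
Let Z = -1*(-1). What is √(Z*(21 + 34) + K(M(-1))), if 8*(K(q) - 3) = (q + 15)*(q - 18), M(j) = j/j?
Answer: 2*√6 ≈ 4.8990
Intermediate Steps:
M(j) = 1
Z = 1
K(q) = 3 + (-18 + q)*(15 + q)/8 (K(q) = 3 + ((q + 15)*(q - 18))/8 = 3 + ((15 + q)*(-18 + q))/8 = 3 + ((-18 + q)*(15 + q))/8 = 3 + (-18 + q)*(15 + q)/8)
√(Z*(21 + 34) + K(M(-1))) = √(1*(21 + 34) + (-123/4 - 3/8*1 + (⅛)*1²)) = √(1*55 + (-123/4 - 3/8 + (⅛)*1)) = √(55 + (-123/4 - 3/8 + ⅛)) = √(55 - 31) = √24 = 2*√6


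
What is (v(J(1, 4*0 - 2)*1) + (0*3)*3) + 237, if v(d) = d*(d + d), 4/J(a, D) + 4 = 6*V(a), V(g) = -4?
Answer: 11615/49 ≈ 237.04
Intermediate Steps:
J(a, D) = -⅐ (J(a, D) = 4/(-4 + 6*(-4)) = 4/(-4 - 24) = 4/(-28) = 4*(-1/28) = -⅐)
v(d) = 2*d² (v(d) = d*(2*d) = 2*d²)
(v(J(1, 4*0 - 2)*1) + (0*3)*3) + 237 = (2*(-⅐*1)² + (0*3)*3) + 237 = (2*(-⅐)² + 0*3) + 237 = (2*(1/49) + 0) + 237 = (2/49 + 0) + 237 = 2/49 + 237 = 11615/49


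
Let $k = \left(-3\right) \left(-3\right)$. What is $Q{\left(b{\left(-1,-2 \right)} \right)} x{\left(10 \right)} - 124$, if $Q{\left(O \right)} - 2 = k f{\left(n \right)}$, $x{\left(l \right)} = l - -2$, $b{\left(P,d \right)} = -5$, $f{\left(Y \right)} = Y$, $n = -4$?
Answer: $-532$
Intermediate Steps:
$k = 9$
$x{\left(l \right)} = 2 + l$ ($x{\left(l \right)} = l + 2 = 2 + l$)
$Q{\left(O \right)} = -34$ ($Q{\left(O \right)} = 2 + 9 \left(-4\right) = 2 - 36 = -34$)
$Q{\left(b{\left(-1,-2 \right)} \right)} x{\left(10 \right)} - 124 = - 34 \left(2 + 10\right) - 124 = \left(-34\right) 12 - 124 = -408 - 124 = -532$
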